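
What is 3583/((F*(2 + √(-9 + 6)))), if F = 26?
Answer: 3583/91 - 3583*I*√3/182 ≈ 39.374 - 34.099*I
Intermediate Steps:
3583/((F*(2 + √(-9 + 6)))) = 3583/((26*(2 + √(-9 + 6)))) = 3583/((26*(2 + √(-3)))) = 3583/((26*(2 + I*√3))) = 3583/(52 + 26*I*√3)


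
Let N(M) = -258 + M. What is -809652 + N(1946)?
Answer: -807964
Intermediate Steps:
-809652 + N(1946) = -809652 + (-258 + 1946) = -809652 + 1688 = -807964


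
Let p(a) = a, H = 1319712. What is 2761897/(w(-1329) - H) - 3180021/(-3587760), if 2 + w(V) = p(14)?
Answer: -31735277039/26304260400 ≈ -1.2065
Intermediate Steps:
w(V) = 12 (w(V) = -2 + 14 = 12)
2761897/(w(-1329) - H) - 3180021/(-3587760) = 2761897/(12 - 1*1319712) - 3180021/(-3587760) = 2761897/(12 - 1319712) - 3180021*(-1/3587760) = 2761897/(-1319700) + 1060007/1195920 = 2761897*(-1/1319700) + 1060007/1195920 = -2761897/1319700 + 1060007/1195920 = -31735277039/26304260400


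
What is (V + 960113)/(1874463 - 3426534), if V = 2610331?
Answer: -1190148/517357 ≈ -2.3004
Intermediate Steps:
(V + 960113)/(1874463 - 3426534) = (2610331 + 960113)/(1874463 - 3426534) = 3570444/(-1552071) = 3570444*(-1/1552071) = -1190148/517357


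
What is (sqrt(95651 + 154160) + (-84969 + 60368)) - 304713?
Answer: -329314 + sqrt(249811) ≈ -3.2881e+5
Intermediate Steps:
(sqrt(95651 + 154160) + (-84969 + 60368)) - 304713 = (sqrt(249811) - 24601) - 304713 = (-24601 + sqrt(249811)) - 304713 = -329314 + sqrt(249811)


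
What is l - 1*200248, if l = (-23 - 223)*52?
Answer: -213040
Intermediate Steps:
l = -12792 (l = -246*52 = -12792)
l - 1*200248 = -12792 - 1*200248 = -12792 - 200248 = -213040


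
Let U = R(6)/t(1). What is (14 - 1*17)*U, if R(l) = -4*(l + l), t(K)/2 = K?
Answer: 72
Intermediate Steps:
t(K) = 2*K
R(l) = -8*l
U = -24 (U = (-8*6)/((2*1)) = -48/2 = -48*½ = -24)
(14 - 1*17)*U = (14 - 1*17)*(-24) = (14 - 17)*(-24) = -3*(-24) = 72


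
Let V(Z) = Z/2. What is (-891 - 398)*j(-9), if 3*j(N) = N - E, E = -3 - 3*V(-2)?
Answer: 3867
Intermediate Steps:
V(Z) = Z/2 (V(Z) = Z*(½) = Z/2)
E = 0 (E = -3 - 3*(-2)/2 = -3 - 3*(-1) = -3 + 3 = 0)
j(N) = N/3 (j(N) = (N - 1*0)/3 = (N + 0)/3 = N/3)
(-891 - 398)*j(-9) = (-891 - 398)*((⅓)*(-9)) = -1289*(-3) = 3867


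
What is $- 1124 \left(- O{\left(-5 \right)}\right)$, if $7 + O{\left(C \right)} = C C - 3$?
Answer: $16860$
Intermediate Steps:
$O{\left(C \right)} = -10 + C^{2}$ ($O{\left(C \right)} = -7 + \left(C C - 3\right) = -7 + \left(C^{2} - 3\right) = -7 + \left(-3 + C^{2}\right) = -10 + C^{2}$)
$- 1124 \left(- O{\left(-5 \right)}\right) = - 1124 \left(- (-10 + \left(-5\right)^{2})\right) = - 1124 \left(- (-10 + 25)\right) = - 1124 \left(\left(-1\right) 15\right) = \left(-1124\right) \left(-15\right) = 16860$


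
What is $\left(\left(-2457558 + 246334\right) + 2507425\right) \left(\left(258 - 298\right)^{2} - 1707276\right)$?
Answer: $-505222936876$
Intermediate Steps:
$\left(\left(-2457558 + 246334\right) + 2507425\right) \left(\left(258 - 298\right)^{2} - 1707276\right) = \left(-2211224 + 2507425\right) \left(\left(-40\right)^{2} - 1707276\right) = 296201 \left(1600 - 1707276\right) = 296201 \left(-1705676\right) = -505222936876$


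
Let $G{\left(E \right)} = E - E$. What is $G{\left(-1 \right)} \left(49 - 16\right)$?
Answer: $0$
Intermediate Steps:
$G{\left(E \right)} = 0$
$G{\left(-1 \right)} \left(49 - 16\right) = 0 \left(49 - 16\right) = 0 \cdot 33 = 0$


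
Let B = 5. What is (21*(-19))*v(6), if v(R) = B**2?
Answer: -9975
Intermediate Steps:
v(R) = 25 (v(R) = 5**2 = 25)
(21*(-19))*v(6) = (21*(-19))*25 = -399*25 = -9975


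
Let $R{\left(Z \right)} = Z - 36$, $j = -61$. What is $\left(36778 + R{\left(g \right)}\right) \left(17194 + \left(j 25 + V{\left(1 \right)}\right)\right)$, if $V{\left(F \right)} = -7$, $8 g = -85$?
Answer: $\frac{2301147181}{4} \approx 5.7529 \cdot 10^{8}$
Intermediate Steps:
$g = - \frac{85}{8}$ ($g = \frac{1}{8} \left(-85\right) = - \frac{85}{8} \approx -10.625$)
$R{\left(Z \right)} = -36 + Z$ ($R{\left(Z \right)} = Z - 36 = -36 + Z$)
$\left(36778 + R{\left(g \right)}\right) \left(17194 + \left(j 25 + V{\left(1 \right)}\right)\right) = \left(36778 - \frac{373}{8}\right) \left(17194 - 1532\right) = \frac{293851 \left(17194 - 1532\right)}{8} = \frac{293851}{8} \cdot 15662 = \frac{2301147181}{4}$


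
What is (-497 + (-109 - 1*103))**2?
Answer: 502681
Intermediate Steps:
(-497 + (-109 - 1*103))**2 = (-497 + (-109 - 103))**2 = (-497 - 212)**2 = (-709)**2 = 502681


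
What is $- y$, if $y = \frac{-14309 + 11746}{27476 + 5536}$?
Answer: $\frac{2563}{33012} \approx 0.077638$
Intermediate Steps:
$y = - \frac{2563}{33012} \approx -0.077638$
$- y = \left(-1\right) \left(- \frac{2563}{33012}\right) = \frac{2563}{33012}$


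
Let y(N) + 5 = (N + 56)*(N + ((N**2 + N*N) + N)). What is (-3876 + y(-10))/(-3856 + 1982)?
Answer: -4399/1874 ≈ -2.3474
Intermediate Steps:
y(N) = -5 + (56 + N)*(2*N + 2*N**2) (y(N) = -5 + (N + 56)*(N + ((N**2 + N*N) + N)) = -5 + (56 + N)*(N + ((N**2 + N**2) + N)) = -5 + (56 + N)*(N + (2*N**2 + N)) = -5 + (56 + N)*(N + (N + 2*N**2)) = -5 + (56 + N)*(2*N + 2*N**2))
(-3876 + y(-10))/(-3856 + 1982) = (-3876 + (-5 + 2*(-10)**3 + 112*(-10) + 114*(-10)**2))/(-3856 + 1982) = (-3876 + (-5 + 2*(-1000) - 1120 + 114*100))/(-1874) = (-3876 + (-5 - 2000 - 1120 + 11400))*(-1/1874) = (-3876 + 8275)*(-1/1874) = 4399*(-1/1874) = -4399/1874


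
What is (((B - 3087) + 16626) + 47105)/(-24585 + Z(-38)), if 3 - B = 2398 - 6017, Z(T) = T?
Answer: -64266/24623 ≈ -2.6100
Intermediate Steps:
B = 3622 (B = 3 - (2398 - 6017) = 3 - 1*(-3619) = 3 + 3619 = 3622)
(((B - 3087) + 16626) + 47105)/(-24585 + Z(-38)) = (((3622 - 3087) + 16626) + 47105)/(-24585 - 38) = ((535 + 16626) + 47105)/(-24623) = (17161 + 47105)*(-1/24623) = 64266*(-1/24623) = -64266/24623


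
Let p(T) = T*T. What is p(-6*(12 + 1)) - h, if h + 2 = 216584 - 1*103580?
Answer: -106918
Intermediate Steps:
h = 113002 (h = -2 + (216584 - 1*103580) = -2 + (216584 - 103580) = -2 + 113004 = 113002)
p(T) = T²
p(-6*(12 + 1)) - h = (-6*(12 + 1))² - 1*113002 = (-6*13)² - 113002 = (-78)² - 113002 = 6084 - 113002 = -106918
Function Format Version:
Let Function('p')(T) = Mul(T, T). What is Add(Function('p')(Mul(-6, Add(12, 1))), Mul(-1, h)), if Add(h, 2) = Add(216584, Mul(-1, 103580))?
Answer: -106918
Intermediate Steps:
h = 113002 (h = Add(-2, Add(216584, Mul(-1, 103580))) = Add(-2, Add(216584, -103580)) = Add(-2, 113004) = 113002)
Function('p')(T) = Pow(T, 2)
Add(Function('p')(Mul(-6, Add(12, 1))), Mul(-1, h)) = Add(Pow(Mul(-6, Add(12, 1)), 2), Mul(-1, 113002)) = Add(Pow(Mul(-6, 13), 2), -113002) = Add(Pow(-78, 2), -113002) = Add(6084, -113002) = -106918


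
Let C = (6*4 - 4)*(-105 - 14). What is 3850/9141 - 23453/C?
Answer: 20322443/1977780 ≈ 10.275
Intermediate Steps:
C = -2380 (C = (24 - 4)*(-119) = 20*(-119) = -2380)
3850/9141 - 23453/C = 3850/9141 - 23453/(-2380) = 3850*(1/9141) - 23453*(-1/2380) = 350/831 + 23453/2380 = 20322443/1977780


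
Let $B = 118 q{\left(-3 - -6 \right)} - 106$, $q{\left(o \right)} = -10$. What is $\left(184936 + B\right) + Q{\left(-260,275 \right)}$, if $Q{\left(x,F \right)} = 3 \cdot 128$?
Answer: $184034$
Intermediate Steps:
$B = -1286$ ($B = 118 \left(-10\right) - 106 = -1180 - 106 = -1286$)
$Q{\left(x,F \right)} = 384$
$\left(184936 + B\right) + Q{\left(-260,275 \right)} = \left(184936 - 1286\right) + 384 = 183650 + 384 = 184034$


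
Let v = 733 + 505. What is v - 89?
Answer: 1149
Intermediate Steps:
v = 1238
v - 89 = 1238 - 89 = 1149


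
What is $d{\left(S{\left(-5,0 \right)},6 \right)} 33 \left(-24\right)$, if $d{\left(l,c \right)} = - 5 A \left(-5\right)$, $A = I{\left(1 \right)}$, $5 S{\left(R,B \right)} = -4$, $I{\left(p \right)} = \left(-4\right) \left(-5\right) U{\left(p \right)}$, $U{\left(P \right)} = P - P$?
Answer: $0$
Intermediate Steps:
$U{\left(P \right)} = 0$
$I{\left(p \right)} = 0$ ($I{\left(p \right)} = \left(-4\right) \left(-5\right) 0 = 20 \cdot 0 = 0$)
$S{\left(R,B \right)} = - \frac{4}{5}$ ($S{\left(R,B \right)} = \frac{1}{5} \left(-4\right) = - \frac{4}{5}$)
$A = 0$
$d{\left(l,c \right)} = 0$ ($d{\left(l,c \right)} = \left(-5\right) 0 \left(-5\right) = 0 \left(-5\right) = 0$)
$d{\left(S{\left(-5,0 \right)},6 \right)} 33 \left(-24\right) = 0 \cdot 33 \left(-24\right) = 0 \left(-24\right) = 0$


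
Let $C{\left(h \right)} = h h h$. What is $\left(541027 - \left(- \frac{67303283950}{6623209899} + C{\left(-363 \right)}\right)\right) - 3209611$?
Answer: $\frac{299127824838994087}{6623209899} \approx 4.5164 \cdot 10^{7}$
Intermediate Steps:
$C{\left(h \right)} = h^{3}$ ($C{\left(h \right)} = h^{2} h = h^{3}$)
$\left(541027 - \left(- \frac{67303283950}{6623209899} + C{\left(-363 \right)}\right)\right) - 3209611 = \left(541027 + \left(\left(\frac{562946}{56583} - \frac{74692}{-351159}\right) - \left(-363\right)^{3}\right)\right) - 3209611 = \left(541027 + \left(\left(562946 \cdot \frac{1}{56583} - - \frac{74692}{351159}\right) - -47832147\right)\right) - 3209611 = \left(541027 + \left(\left(\frac{562946}{56583} + \frac{74692}{351159}\right) + 47832147\right)\right) - 3209611 = \left(541027 + \left(\frac{67303283950}{6623209899} + 47832147\right)\right) - 3209611 = \left(541027 + \frac{316802416804107103}{6623209899}\right) - 3209611 = \frac{320385752186133376}{6623209899} - 3209611 = \frac{299127824838994087}{6623209899}$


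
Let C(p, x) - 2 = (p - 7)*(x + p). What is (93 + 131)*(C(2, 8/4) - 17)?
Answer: -7840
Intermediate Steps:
C(p, x) = 2 + (-7 + p)*(p + x) (C(p, x) = 2 + (p - 7)*(x + p) = 2 + (-7 + p)*(p + x))
(93 + 131)*(C(2, 8/4) - 17) = (93 + 131)*((2 + 2² - 7*2 - 56/4 + 2*(8/4)) - 17) = 224*((2 + 4 - 14 - 56/4 + 2*(8*(¼))) - 17) = 224*((2 + 4 - 14 - 7*2 + 2*2) - 17) = 224*((2 + 4 - 14 - 14 + 4) - 17) = 224*(-18 - 17) = 224*(-35) = -7840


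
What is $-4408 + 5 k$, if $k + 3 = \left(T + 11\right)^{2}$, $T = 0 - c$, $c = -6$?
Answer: $-2978$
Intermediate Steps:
$T = 6$ ($T = 0 - -6 = 0 + 6 = 6$)
$k = 286$ ($k = -3 + \left(6 + 11\right)^{2} = -3 + 17^{2} = -3 + 289 = 286$)
$-4408 + 5 k = -4408 + 5 \cdot 286 = -4408 + 1430 = -2978$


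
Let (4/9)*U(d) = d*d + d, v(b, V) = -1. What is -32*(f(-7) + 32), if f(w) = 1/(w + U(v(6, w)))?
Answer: -7136/7 ≈ -1019.4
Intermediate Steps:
U(d) = 9*d/4 + 9*d²/4 (U(d) = 9*(d*d + d)/4 = 9*(d² + d)/4 = 9*(d + d²)/4 = 9*d/4 + 9*d²/4)
f(w) = 1/w (f(w) = 1/(w + (9/4)*(-1)*(1 - 1)) = 1/(w + (9/4)*(-1)*0) = 1/(w + 0) = 1/w)
-32*(f(-7) + 32) = -32*(1/(-7) + 32) = -32*(-⅐ + 32) = -32*223/7 = -7136/7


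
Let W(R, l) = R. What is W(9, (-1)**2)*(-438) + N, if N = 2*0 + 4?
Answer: -3938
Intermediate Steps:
N = 4 (N = 0 + 4 = 4)
W(9, (-1)**2)*(-438) + N = 9*(-438) + 4 = -3942 + 4 = -3938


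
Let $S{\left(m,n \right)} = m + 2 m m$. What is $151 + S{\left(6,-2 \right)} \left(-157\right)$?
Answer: $-12095$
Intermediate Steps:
$S{\left(m,n \right)} = m + 2 m^{2}$
$151 + S{\left(6,-2 \right)} \left(-157\right) = 151 + 6 \left(1 + 2 \cdot 6\right) \left(-157\right) = 151 + 6 \left(1 + 12\right) \left(-157\right) = 151 + 6 \cdot 13 \left(-157\right) = 151 + 78 \left(-157\right) = 151 - 12246 = -12095$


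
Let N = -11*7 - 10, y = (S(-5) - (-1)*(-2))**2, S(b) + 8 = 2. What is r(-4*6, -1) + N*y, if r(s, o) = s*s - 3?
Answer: -4995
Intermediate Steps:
S(b) = -6 (S(b) = -8 + 2 = -6)
r(s, o) = -3 + s**2 (r(s, o) = s**2 - 3 = -3 + s**2)
y = 64 (y = (-6 - (-1)*(-2))**2 = (-6 - 1*2)**2 = (-6 - 2)**2 = (-8)**2 = 64)
N = -87 (N = -77 - 10 = -87)
r(-4*6, -1) + N*y = (-3 + (-4*6)**2) - 87*64 = (-3 + (-24)**2) - 5568 = (-3 + 576) - 5568 = 573 - 5568 = -4995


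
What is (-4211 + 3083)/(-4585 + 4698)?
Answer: -1128/113 ≈ -9.9823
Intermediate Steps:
(-4211 + 3083)/(-4585 + 4698) = -1128/113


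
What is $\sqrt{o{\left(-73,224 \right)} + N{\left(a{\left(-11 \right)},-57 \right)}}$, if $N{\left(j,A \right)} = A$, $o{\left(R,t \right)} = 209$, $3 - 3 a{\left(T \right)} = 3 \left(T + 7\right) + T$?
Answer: $2 \sqrt{38} \approx 12.329$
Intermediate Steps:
$a{\left(T \right)} = -6 - \frac{4 T}{3}$ ($a{\left(T \right)} = 1 - \frac{3 \left(T + 7\right) + T}{3} = 1 - \frac{3 \left(7 + T\right) + T}{3} = 1 - \frac{\left(21 + 3 T\right) + T}{3} = 1 - \frac{21 + 4 T}{3} = 1 - \left(7 + \frac{4 T}{3}\right) = -6 - \frac{4 T}{3}$)
$\sqrt{o{\left(-73,224 \right)} + N{\left(a{\left(-11 \right)},-57 \right)}} = \sqrt{209 - 57} = \sqrt{152} = 2 \sqrt{38}$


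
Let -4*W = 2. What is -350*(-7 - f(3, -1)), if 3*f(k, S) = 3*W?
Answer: 2275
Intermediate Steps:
W = -½ (W = -¼*2 = -½ ≈ -0.50000)
f(k, S) = -½ (f(k, S) = (3*(-½))/3 = (⅓)*(-3/2) = -½)
-350*(-7 - f(3, -1)) = -350*(-7 - 1*(-½)) = -350*(-7 + ½) = -350*(-13/2) = 2275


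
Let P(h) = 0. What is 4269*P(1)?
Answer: 0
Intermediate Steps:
4269*P(1) = 4269*0 = 0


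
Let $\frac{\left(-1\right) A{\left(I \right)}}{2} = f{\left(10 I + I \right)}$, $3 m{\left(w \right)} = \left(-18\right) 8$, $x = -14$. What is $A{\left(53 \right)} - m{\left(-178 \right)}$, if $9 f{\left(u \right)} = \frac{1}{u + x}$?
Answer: $\frac{245806}{5121} \approx 48.0$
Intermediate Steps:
$m{\left(w \right)} = -48$ ($m{\left(w \right)} = \frac{\left(-18\right) 8}{3} = \frac{1}{3} \left(-144\right) = -48$)
$f{\left(u \right)} = \frac{1}{9 \left(-14 + u\right)}$ ($f{\left(u \right)} = \frac{1}{9 \left(u - 14\right)} = \frac{1}{9 \left(-14 + u\right)}$)
$A{\left(I \right)} = - \frac{2}{9 \left(-14 + 11 I\right)}$ ($A{\left(I \right)} = - 2 \frac{1}{9 \left(-14 + \left(10 I + I\right)\right)} = - 2 \frac{1}{9 \left(-14 + 11 I\right)} = - \frac{2}{9 \left(-14 + 11 I\right)}$)
$A{\left(53 \right)} - m{\left(-178 \right)} = - \frac{2}{-126 + 99 \cdot 53} - -48 = - \frac{2}{-126 + 5247} + 48 = - \frac{2}{5121} + 48 = \frac{245806}{5121}$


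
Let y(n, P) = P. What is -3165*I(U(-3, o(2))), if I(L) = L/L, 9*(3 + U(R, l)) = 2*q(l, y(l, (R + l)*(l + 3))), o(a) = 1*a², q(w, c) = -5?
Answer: -3165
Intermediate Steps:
o(a) = a²
U(R, l) = -37/9 (U(R, l) = -3 + (2*(-5))/9 = -3 + (⅑)*(-10) = -3 - 10/9 = -37/9)
I(L) = 1
-3165*I(U(-3, o(2))) = -3165*1 = -3165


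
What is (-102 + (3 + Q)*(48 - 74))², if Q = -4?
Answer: 5776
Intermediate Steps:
(-102 + (3 + Q)*(48 - 74))² = (-102 + (3 - 4)*(48 - 74))² = (-102 - 1*(-26))² = (-102 + 26)² = (-76)² = 5776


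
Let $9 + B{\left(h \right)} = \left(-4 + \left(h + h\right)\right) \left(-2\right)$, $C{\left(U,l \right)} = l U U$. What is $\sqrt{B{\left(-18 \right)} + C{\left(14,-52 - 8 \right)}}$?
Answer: $i \sqrt{11689} \approx 108.12 i$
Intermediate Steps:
$C{\left(U,l \right)} = l U^{2}$ ($C{\left(U,l \right)} = U l U = l U^{2}$)
$B{\left(h \right)} = -1 - 4 h$ ($B{\left(h \right)} = -9 + \left(-4 + \left(h + h\right)\right) \left(-2\right) = -9 + \left(-4 + 2 h\right) \left(-2\right) = -9 - \left(-8 + 4 h\right) = -1 - 4 h$)
$\sqrt{B{\left(-18 \right)} + C{\left(14,-52 - 8 \right)}} = \sqrt{\left(-1 - -72\right) + \left(-52 - 8\right) 14^{2}} = \sqrt{\left(-1 + 72\right) - 11760} = \sqrt{71 - 11760} = \sqrt{-11689} = i \sqrt{11689}$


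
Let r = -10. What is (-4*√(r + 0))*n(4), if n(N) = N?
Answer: -16*I*√10 ≈ -50.596*I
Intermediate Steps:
(-4*√(r + 0))*n(4) = -4*√(-10 + 0)*4 = -4*I*√10*4 = -16*I*√10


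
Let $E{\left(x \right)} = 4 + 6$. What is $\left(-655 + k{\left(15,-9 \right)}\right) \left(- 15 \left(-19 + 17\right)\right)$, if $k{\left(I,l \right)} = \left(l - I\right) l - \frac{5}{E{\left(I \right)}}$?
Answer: $-13185$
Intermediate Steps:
$E{\left(x \right)} = 10$
$k{\left(I,l \right)} = - \frac{1}{2} + l \left(l - I\right)$ ($k{\left(I,l \right)} = \left(l - I\right) l - \frac{5}{10} = l \left(l - I\right) - \frac{1}{2} = - \frac{1}{2} + l \left(l - I\right)$)
$\left(-655 + k{\left(15,-9 \right)}\right) \left(- 15 \left(-19 + 17\right)\right) = \left(-655 - \left(\frac{1}{2} - 135 - 81\right)\right) \left(- 15 \left(-19 + 17\right)\right) = \left(-655 + \left(- \frac{1}{2} + 81 + 135\right)\right) \left(\left(-15\right) \left(-2\right)\right) = \left(-655 + \frac{431}{2}\right) 30 = \left(- \frac{879}{2}\right) 30 = -13185$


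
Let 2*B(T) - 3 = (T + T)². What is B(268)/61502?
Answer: 287299/123004 ≈ 2.3357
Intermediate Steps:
B(T) = 3/2 + 2*T² (B(T) = 3/2 + (T + T)²/2 = 3/2 + (2*T)²/2 = 3/2 + (4*T²)/2 = 3/2 + 2*T²)
B(268)/61502 = (3/2 + 2*268²)/61502 = (3/2 + 2*71824)*(1/61502) = (3/2 + 143648)*(1/61502) = (287299/2)*(1/61502) = 287299/123004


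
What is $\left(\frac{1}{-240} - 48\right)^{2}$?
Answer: $\frac{132733441}{57600} \approx 2304.4$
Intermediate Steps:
$\left(\frac{1}{-240} - 48\right)^{2} = \left(- \frac{1}{240} - 48\right)^{2} = \left(- \frac{11521}{240}\right)^{2} = \frac{132733441}{57600}$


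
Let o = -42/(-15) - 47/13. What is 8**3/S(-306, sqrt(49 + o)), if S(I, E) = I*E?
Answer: -128*sqrt(5655)/39933 ≈ -0.24104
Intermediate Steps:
o = -53/65 (o = -42*(-1/15) - 47*1/13 = 14/5 - 47/13 = -53/65 ≈ -0.81538)
S(I, E) = E*I
8**3/S(-306, sqrt(49 + o)) = 8**3/((sqrt(49 - 53/65)*(-306))) = 512/((sqrt(3132/65)*(-306))) = 512/(((6*sqrt(5655)/65)*(-306))) = 512/((-1836*sqrt(5655)/65)) = 512*(-sqrt(5655)/159732) = -128*sqrt(5655)/39933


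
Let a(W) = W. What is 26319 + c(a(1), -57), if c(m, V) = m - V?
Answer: 26377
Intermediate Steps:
26319 + c(a(1), -57) = 26319 + (1 - 1*(-57)) = 26319 + (1 + 57) = 26319 + 58 = 26377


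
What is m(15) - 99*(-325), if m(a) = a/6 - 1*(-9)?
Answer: 64373/2 ≈ 32187.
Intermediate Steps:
m(a) = 9 + a/6 (m(a) = a*(1/6) + 9 = a/6 + 9 = 9 + a/6)
m(15) - 99*(-325) = (9 + (1/6)*15) - 99*(-325) = (9 + 5/2) + 32175 = 23/2 + 32175 = 64373/2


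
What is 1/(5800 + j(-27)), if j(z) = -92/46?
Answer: 1/5798 ≈ 0.00017247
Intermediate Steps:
j(z) = -2 (j(z) = -92*1/46 = -2)
1/(5800 + j(-27)) = 1/(5800 - 2) = 1/5798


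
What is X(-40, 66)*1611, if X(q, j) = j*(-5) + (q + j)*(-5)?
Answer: -741060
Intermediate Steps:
X(q, j) = -10*j - 5*q (X(q, j) = -5*j + (j + q)*(-5) = -5*j + (-5*j - 5*q) = -10*j - 5*q)
X(-40, 66)*1611 = (-10*66 - 5*(-40))*1611 = (-660 + 200)*1611 = -460*1611 = -741060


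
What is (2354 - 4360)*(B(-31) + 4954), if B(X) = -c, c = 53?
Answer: -9831406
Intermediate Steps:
B(X) = -53 (B(X) = -1*53 = -53)
(2354 - 4360)*(B(-31) + 4954) = (2354 - 4360)*(-53 + 4954) = -2006*4901 = -9831406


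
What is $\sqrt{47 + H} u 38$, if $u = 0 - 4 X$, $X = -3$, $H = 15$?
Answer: $456 \sqrt{62} \approx 3590.5$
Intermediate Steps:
$u = 12$ ($u = 0 - -12 = 0 + 12 = 12$)
$\sqrt{47 + H} u 38 = \sqrt{47 + 15} \cdot 12 \cdot 38 = \sqrt{62} \cdot 12 \cdot 38 = 12 \sqrt{62} \cdot 38 = 456 \sqrt{62}$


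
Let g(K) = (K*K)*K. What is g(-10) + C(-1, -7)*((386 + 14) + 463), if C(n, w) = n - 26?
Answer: -24301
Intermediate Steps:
g(K) = K³ (g(K) = K²*K = K³)
C(n, w) = -26 + n
g(-10) + C(-1, -7)*((386 + 14) + 463) = (-10)³ + (-26 - 1)*((386 + 14) + 463) = -1000 - 27*(400 + 463) = -1000 - 27*863 = -1000 - 23301 = -24301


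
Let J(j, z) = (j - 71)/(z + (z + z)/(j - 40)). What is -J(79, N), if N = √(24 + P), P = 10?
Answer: -156*√34/697 ≈ -1.3051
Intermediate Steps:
N = √34 (N = √(24 + 10) = √34 ≈ 5.8309)
J(j, z) = (-71 + j)/(z + 2*z/(-40 + j)) (J(j, z) = (-71 + j)/(z + (2*z)/(-40 + j)) = (-71 + j)/(z + 2*z/(-40 + j)))
-J(79, N) = -(2840 + 79² - 111*79)/((√34)*(-38 + 79)) = -√34/34*(2840 + 6241 - 8769)/41 = -√34/34*312/41 = -156*√34/697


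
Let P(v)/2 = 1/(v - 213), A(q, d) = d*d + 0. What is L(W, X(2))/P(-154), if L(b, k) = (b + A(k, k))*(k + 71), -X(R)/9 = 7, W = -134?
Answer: -5629780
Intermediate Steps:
A(q, d) = d² (A(q, d) = d² + 0 = d²)
X(R) = -63 (X(R) = -9*7 = -63)
P(v) = 2/(-213 + v) (P(v) = 2/(v - 213) = 2/(-213 + v))
L(b, k) = (71 + k)*(b + k²) (L(b, k) = (b + k²)*(k + 71) = (b + k²)*(71 + k) = (71 + k)*(b + k²))
L(W, X(2))/P(-154) = ((-63)³ + 71*(-134) + 71*(-63)² - 134*(-63))/((2/(-213 - 154))) = (-250047 - 9514 + 71*3969 + 8442)/((2/(-367))) = (-250047 - 9514 + 281799 + 8442)/((2*(-1/367))) = 30680/(-2/367) = 30680*(-367/2) = -5629780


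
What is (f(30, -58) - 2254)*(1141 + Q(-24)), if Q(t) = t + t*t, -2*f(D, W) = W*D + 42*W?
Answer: -281038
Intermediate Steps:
f(D, W) = -21*W - D*W/2 (f(D, W) = -(W*D + 42*W)/2 = -(D*W + 42*W)/2 = -(42*W + D*W)/2 = -21*W - D*W/2)
Q(t) = t + t²
(f(30, -58) - 2254)*(1141 + Q(-24)) = (-½*(-58)*(42 + 30) - 2254)*(1141 - 24*(1 - 24)) = (-½*(-58)*72 - 2254)*(1141 - 24*(-23)) = (2088 - 2254)*(1141 + 552) = -166*1693 = -281038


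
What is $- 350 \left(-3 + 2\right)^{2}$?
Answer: $-350$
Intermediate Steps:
$- 350 \left(-3 + 2\right)^{2} = - 350 \left(-1\right)^{2} = \left(-350\right) 1 = -350$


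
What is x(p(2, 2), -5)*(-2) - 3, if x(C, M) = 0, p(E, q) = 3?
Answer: -3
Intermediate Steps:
x(p(2, 2), -5)*(-2) - 3 = 0*(-2) - 3 = 0 - 3 = -3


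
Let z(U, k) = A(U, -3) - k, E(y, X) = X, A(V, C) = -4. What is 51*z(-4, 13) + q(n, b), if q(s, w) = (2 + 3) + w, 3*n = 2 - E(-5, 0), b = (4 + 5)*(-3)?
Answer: -889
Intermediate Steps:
z(U, k) = -4 - k
b = -27 (b = 9*(-3) = -27)
n = ⅔ (n = (2 - 1*0)/3 = (2 + 0)/3 = (⅓)*2 = ⅔ ≈ 0.66667)
q(s, w) = 5 + w
51*z(-4, 13) + q(n, b) = 51*(-4 - 1*13) + (5 - 27) = 51*(-4 - 13) - 22 = 51*(-17) - 22 = -867 - 22 = -889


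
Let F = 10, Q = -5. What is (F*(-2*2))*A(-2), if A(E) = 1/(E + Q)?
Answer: 40/7 ≈ 5.7143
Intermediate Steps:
A(E) = 1/(-5 + E) (A(E) = 1/(E - 5) = 1/(-5 + E))
(F*(-2*2))*A(-2) = (10*(-2*2))/(-5 - 2) = (10*(-4))/(-7) = -40*(-⅐) = 40/7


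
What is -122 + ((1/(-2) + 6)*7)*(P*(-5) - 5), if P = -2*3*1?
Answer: 1681/2 ≈ 840.50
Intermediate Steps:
P = -6 (P = -6*1 = -6)
-122 + ((1/(-2) + 6)*7)*(P*(-5) - 5) = -122 + ((1/(-2) + 6)*7)*(-6*(-5) - 5) = -122 + ((-1/2 + 6)*7)*(30 - 5) = -122 + ((11/2)*7)*25 = -122 + (77/2)*25 = -122 + 1925/2 = 1681/2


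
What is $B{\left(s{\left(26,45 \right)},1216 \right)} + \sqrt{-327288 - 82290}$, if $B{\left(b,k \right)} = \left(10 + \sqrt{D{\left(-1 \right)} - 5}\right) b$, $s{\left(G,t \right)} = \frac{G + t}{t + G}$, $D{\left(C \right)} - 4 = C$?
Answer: $10 + i \sqrt{2} + i \sqrt{409578} \approx 10.0 + 641.4 i$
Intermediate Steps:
$D{\left(C \right)} = 4 + C$
$s{\left(G,t \right)} = 1$ ($s{\left(G,t \right)} = \frac{G + t}{G + t} = 1$)
$B{\left(b,k \right)} = b \left(10 + i \sqrt{2}\right)$ ($B{\left(b,k \right)} = \left(10 + \sqrt{\left(4 - 1\right) - 5}\right) b = \left(10 + \sqrt{3 - 5}\right) b = \left(10 + \sqrt{-2}\right) b = \left(10 + i \sqrt{2}\right) b = b \left(10 + i \sqrt{2}\right)$)
$B{\left(s{\left(26,45 \right)},1216 \right)} + \sqrt{-327288 - 82290} = 1 \left(10 + i \sqrt{2}\right) + \sqrt{-327288 - 82290} = \left(10 + i \sqrt{2}\right) + \sqrt{-409578} = \left(10 + i \sqrt{2}\right) + i \sqrt{409578} = 10 + i \sqrt{2} + i \sqrt{409578}$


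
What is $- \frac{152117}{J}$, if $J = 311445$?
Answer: $- \frac{152117}{311445} \approx -0.48842$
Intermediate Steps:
$- \frac{152117}{J} = - \frac{152117}{311445}$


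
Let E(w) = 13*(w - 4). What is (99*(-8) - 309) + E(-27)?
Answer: -1504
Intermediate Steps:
E(w) = -52 + 13*w (E(w) = 13*(-4 + w) = -52 + 13*w)
(99*(-8) - 309) + E(-27) = (99*(-8) - 309) + (-52 + 13*(-27)) = (-792 - 309) + (-52 - 351) = -1101 - 403 = -1504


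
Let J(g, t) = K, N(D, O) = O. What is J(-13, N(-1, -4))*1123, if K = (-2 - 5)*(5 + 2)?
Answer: -55027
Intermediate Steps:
K = -49 (K = -7*7 = -49)
J(g, t) = -49
J(-13, N(-1, -4))*1123 = -49*1123 = -55027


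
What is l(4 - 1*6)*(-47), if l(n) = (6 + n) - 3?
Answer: -47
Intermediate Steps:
l(n) = 3 + n
l(4 - 1*6)*(-47) = (3 + (4 - 1*6))*(-47) = (3 + (4 - 6))*(-47) = (3 - 2)*(-47) = 1*(-47) = -47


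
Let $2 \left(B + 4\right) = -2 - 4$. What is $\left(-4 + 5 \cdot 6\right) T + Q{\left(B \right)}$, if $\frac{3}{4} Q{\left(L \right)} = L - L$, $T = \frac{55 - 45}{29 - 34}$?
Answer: $-52$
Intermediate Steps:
$B = -7$ ($B = -4 + \frac{-2 - 4}{2} = -4 + \frac{1}{2} \left(-6\right) = -4 - 3 = -7$)
$T = -2$ ($T = \frac{10}{-5} = 10 \left(- \frac{1}{5}\right) = -2$)
$Q{\left(L \right)} = 0$ ($Q{\left(L \right)} = \frac{4 \left(L - L\right)}{3} = \frac{4}{3} \cdot 0 = 0$)
$\left(-4 + 5 \cdot 6\right) T + Q{\left(B \right)} = \left(-4 + 5 \cdot 6\right) \left(-2\right) + 0 = \left(-4 + 30\right) \left(-2\right) + 0 = 26 \left(-2\right) + 0 = -52 + 0 = -52$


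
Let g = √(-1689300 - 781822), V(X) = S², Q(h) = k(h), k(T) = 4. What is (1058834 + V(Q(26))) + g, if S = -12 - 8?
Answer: 1059234 + I*√2471122 ≈ 1.0592e+6 + 1572.0*I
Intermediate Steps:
Q(h) = 4
S = -20
V(X) = 400 (V(X) = (-20)² = 400)
g = I*√2471122 (g = √(-2471122) = I*√2471122 ≈ 1572.0*I)
(1058834 + V(Q(26))) + g = (1058834 + 400) + I*√2471122 = 1059234 + I*√2471122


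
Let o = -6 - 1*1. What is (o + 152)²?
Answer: 21025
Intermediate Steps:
o = -7 (o = -6 - 1 = -7)
(o + 152)² = (-7 + 152)² = 145² = 21025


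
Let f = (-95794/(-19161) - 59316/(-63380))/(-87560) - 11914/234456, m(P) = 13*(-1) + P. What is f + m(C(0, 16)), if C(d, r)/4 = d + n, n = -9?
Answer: -12738348001957760981/259696607837653800 ≈ -49.051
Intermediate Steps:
C(d, r) = -36 + 4*d (C(d, r) = 4*(d - 9) = 4*(-9 + d) = -36 + 4*d)
m(P) = -13 + P
f = -13214217912724781/259696607837653800 (f = (-95794*(-1/19161) - 59316*(-1/63380))*(-1/87560) - 11914*1/234456 = (95794/19161 + 14829/15845)*(-1/87560) - 5957/117228 = (1801994399/303606045)*(-1/87560) - 5957/117228 = -1801994399/26583745300200 - 5957/117228 = -13214217912724781/259696607837653800 ≈ -0.050883)
f + m(C(0, 16)) = -13214217912724781/259696607837653800 + (-13 + (-36 + 4*0)) = -13214217912724781/259696607837653800 + (-13 + (-36 + 0)) = -13214217912724781/259696607837653800 + (-13 - 36) = -13214217912724781/259696607837653800 - 49 = -12738348001957760981/259696607837653800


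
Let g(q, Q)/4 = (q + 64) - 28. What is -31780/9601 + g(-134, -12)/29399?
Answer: -938063812/282259799 ≈ -3.3234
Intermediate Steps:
g(q, Q) = 144 + 4*q (g(q, Q) = 4*((q + 64) - 28) = 4*((64 + q) - 28) = 4*(36 + q) = 144 + 4*q)
-31780/9601 + g(-134, -12)/29399 = -31780/9601 + (144 + 4*(-134))/29399 = -31780*1/9601 + (144 - 536)*(1/29399) = -31780/9601 - 392*1/29399 = -31780/9601 - 392/29399 = -938063812/282259799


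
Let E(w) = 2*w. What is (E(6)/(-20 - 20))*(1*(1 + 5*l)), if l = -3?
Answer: 21/5 ≈ 4.2000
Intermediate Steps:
(E(6)/(-20 - 20))*(1*(1 + 5*l)) = ((2*6)/(-20 - 20))*(1*(1 + 5*(-3))) = (12/(-40))*(1*(1 - 15)) = (-1/40*12)*(1*(-14)) = -3/10*(-14) = 21/5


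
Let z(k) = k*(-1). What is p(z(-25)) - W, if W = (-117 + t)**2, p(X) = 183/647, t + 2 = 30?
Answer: -5124704/647 ≈ -7920.7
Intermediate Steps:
t = 28 (t = -2 + 30 = 28)
z(k) = -k
p(X) = 183/647 (p(X) = 183*(1/647) = 183/647)
W = 7921 (W = (-117 + 28)**2 = (-89)**2 = 7921)
p(z(-25)) - W = 183/647 - 1*7921 = 183/647 - 7921 = -5124704/647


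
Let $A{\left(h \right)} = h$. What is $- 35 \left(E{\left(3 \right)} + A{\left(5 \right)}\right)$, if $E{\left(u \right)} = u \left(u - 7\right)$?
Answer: $245$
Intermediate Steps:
$E{\left(u \right)} = u \left(-7 + u\right)$
$- 35 \left(E{\left(3 \right)} + A{\left(5 \right)}\right) = - 35 \left(3 \left(-7 + 3\right) + 5\right) = - 35 \left(3 \left(-4\right) + 5\right) = - 35 \left(-12 + 5\right) = \left(-35\right) \left(-7\right) = 245$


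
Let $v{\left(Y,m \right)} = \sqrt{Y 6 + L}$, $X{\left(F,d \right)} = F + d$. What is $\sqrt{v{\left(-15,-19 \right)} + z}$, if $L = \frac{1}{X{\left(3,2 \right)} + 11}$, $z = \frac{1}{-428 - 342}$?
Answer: $\frac{\sqrt{-770 + 148225 i \sqrt{1439}}}{770} \approx 2.1774 + 2.1777 i$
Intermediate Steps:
$z = - \frac{1}{770}$ ($z = \frac{1}{-770} = - \frac{1}{770} \approx -0.0012987$)
$L = \frac{1}{16}$ ($L = \frac{1}{\left(3 + 2\right) + 11} = \frac{1}{5 + 11} = \frac{1}{16} \approx 0.0625$)
$v{\left(Y,m \right)} = \sqrt{\frac{1}{16} + 6 Y}$ ($v{\left(Y,m \right)} = \sqrt{Y 6 + \frac{1}{16}} = \sqrt{6 Y + \frac{1}{16}} = \sqrt{\frac{1}{16} + 6 Y}$)
$\sqrt{v{\left(-15,-19 \right)} + z} = \sqrt{\frac{\sqrt{1 + 96 \left(-15\right)}}{4} - \frac{1}{770}} = \sqrt{\frac{\sqrt{1 - 1440}}{4} - \frac{1}{770}} = \sqrt{\frac{\sqrt{-1439}}{4} - \frac{1}{770}} = \sqrt{\frac{i \sqrt{1439}}{4} - \frac{1}{770}} = \sqrt{- \frac{1}{770} + \frac{i \sqrt{1439}}{4}}$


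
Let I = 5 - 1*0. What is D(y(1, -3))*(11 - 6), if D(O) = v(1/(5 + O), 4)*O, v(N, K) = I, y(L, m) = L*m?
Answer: -75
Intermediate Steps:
I = 5 (I = 5 + 0 = 5)
v(N, K) = 5
D(O) = 5*O
D(y(1, -3))*(11 - 6) = (5*(1*(-3)))*(11 - 6) = (5*(-3))*5 = -15*5 = -75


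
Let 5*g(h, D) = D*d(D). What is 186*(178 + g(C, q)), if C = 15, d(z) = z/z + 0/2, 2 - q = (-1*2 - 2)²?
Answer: 162936/5 ≈ 32587.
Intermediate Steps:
q = -14 (q = 2 - (-1*2 - 2)² = 2 - (-2 - 2)² = 2 - 1*(-4)² = 2 - 1*16 = 2 - 16 = -14)
d(z) = 1 (d(z) = 1 + 0*(½) = 1 + 0 = 1)
g(h, D) = D/5 (g(h, D) = (D*1)/5 = D/5)
186*(178 + g(C, q)) = 186*(178 + (⅕)*(-14)) = 186*(178 - 14/5) = 186*(876/5) = 162936/5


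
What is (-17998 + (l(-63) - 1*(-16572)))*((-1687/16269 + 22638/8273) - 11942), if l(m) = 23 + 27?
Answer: 2211177625410208/134593437 ≈ 1.6429e+7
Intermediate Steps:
l(m) = 50
(-17998 + (l(-63) - 1*(-16572)))*((-1687/16269 + 22638/8273) - 11942) = (-17998 + (50 - 1*(-16572)))*((-1687/16269 + 22638/8273) - 11942) = (-17998 + (50 + 16572))*((-1687*1/16269 + 22638*(1/8273)) - 11942) = (-17998 + 16622)*((-1687/16269 + 22638/8273) - 11942) = -1376*(354341071/134593437 - 11942) = -1376*(-1606960483583/134593437) = 2211177625410208/134593437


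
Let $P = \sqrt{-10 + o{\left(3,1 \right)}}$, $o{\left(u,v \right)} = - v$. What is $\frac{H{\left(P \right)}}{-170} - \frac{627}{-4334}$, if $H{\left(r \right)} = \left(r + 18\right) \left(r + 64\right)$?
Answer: $- \frac{109966}{16745} - \frac{41 i \sqrt{11}}{85} \approx -6.5671 - 1.5998 i$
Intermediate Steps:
$P = i \sqrt{11}$ ($P = \sqrt{-10 - 1} = \sqrt{-11} = i \sqrt{11} \approx 3.3166 i$)
$H{\left(r \right)} = \left(18 + r\right) \left(64 + r\right)$
$\frac{H{\left(P \right)}}{-170} - \frac{627}{-4334} = \frac{1152 + \left(i \sqrt{11}\right)^{2} + 82 i \sqrt{11}}{-170} - \frac{627}{-4334} = \left(1152 - 11 + 82 i \sqrt{11}\right) \left(- \frac{1}{170}\right) - - \frac{57}{394} = \left(1141 + 82 i \sqrt{11}\right) \left(- \frac{1}{170}\right) + \frac{57}{394} = \left(- \frac{1141}{170} - \frac{41 i \sqrt{11}}{85}\right) + \frac{57}{394} = - \frac{109966}{16745} - \frac{41 i \sqrt{11}}{85}$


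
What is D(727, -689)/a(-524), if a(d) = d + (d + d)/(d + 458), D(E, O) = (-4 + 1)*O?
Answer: -68211/16768 ≈ -4.0679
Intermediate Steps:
D(E, O) = -3*O
a(d) = d + 2*d/(458 + d) (a(d) = d + (2*d)/(458 + d) = d + 2*d/(458 + d))
D(727, -689)/a(-524) = (-3*(-689))/((-524*(460 - 524)/(458 - 524))) = 2067/((-524*(-64)/(-66))) = 2067/((-524*(-1/66)*(-64))) = 2067/(-16768/33) = 2067*(-33/16768) = -68211/16768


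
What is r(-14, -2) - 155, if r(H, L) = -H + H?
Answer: -155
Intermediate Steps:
r(H, L) = 0
r(-14, -2) - 155 = 0 - 155 = -155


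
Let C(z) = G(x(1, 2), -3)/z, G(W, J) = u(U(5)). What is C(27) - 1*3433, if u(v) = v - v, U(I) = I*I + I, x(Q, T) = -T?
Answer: -3433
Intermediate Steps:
U(I) = I + I**2 (U(I) = I**2 + I = I + I**2)
u(v) = 0
G(W, J) = 0
C(z) = 0 (C(z) = 0/z = 0)
C(27) - 1*3433 = 0 - 1*3433 = 0 - 3433 = -3433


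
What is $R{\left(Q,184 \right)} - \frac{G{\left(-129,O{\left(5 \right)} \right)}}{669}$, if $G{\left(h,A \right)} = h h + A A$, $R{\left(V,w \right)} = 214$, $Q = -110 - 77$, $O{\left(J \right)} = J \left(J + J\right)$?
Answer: $\frac{124025}{669} \approx 185.39$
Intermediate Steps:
$O{\left(J \right)} = 2 J^{2}$ ($O{\left(J \right)} = J 2 J = 2 J^{2}$)
$Q = -187$ ($Q = -110 - 77 = -187$)
$G{\left(h,A \right)} = A^{2} + h^{2}$ ($G{\left(h,A \right)} = h^{2} + A^{2} = A^{2} + h^{2}$)
$R{\left(Q,184 \right)} - \frac{G{\left(-129,O{\left(5 \right)} \right)}}{669} = 214 - \frac{\left(2 \cdot 5^{2}\right)^{2} + \left(-129\right)^{2}}{669} = 214 - \left(\left(2 \cdot 25\right)^{2} + 16641\right) \frac{1}{669} = 214 - \left(50^{2} + 16641\right) \frac{1}{669} = 214 - \left(2500 + 16641\right) \frac{1}{669} = 214 - 19141 \cdot \frac{1}{669} = 214 - \frac{19141}{669} = \frac{124025}{669}$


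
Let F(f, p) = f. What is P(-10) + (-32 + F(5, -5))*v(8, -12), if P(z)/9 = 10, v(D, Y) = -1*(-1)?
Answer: 63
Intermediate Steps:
v(D, Y) = 1
P(z) = 90 (P(z) = 9*10 = 90)
P(-10) + (-32 + F(5, -5))*v(8, -12) = 90 + (-32 + 5)*1 = 90 - 27*1 = 90 - 27 = 63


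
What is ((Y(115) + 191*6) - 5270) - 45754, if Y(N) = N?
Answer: -49763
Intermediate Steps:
((Y(115) + 191*6) - 5270) - 45754 = ((115 + 191*6) - 5270) - 45754 = ((115 + 1146) - 5270) - 45754 = (1261 - 5270) - 45754 = -4009 - 45754 = -49763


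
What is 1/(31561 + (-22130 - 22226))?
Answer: -1/12795 ≈ -7.8156e-5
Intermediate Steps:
1/(31561 + (-22130 - 22226)) = 1/(31561 - 44356) = 1/(-12795) = -1/12795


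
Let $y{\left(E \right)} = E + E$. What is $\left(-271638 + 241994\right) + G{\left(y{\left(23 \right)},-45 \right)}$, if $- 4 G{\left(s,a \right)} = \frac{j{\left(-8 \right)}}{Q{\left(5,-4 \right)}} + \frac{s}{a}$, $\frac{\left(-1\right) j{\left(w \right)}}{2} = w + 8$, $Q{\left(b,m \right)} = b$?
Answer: $- \frac{2667937}{90} \approx -29644.0$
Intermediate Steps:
$y{\left(E \right)} = 2 E$
$j{\left(w \right)} = -16 - 2 w$ ($j{\left(w \right)} = - 2 \left(w + 8\right) = - 2 \left(8 + w\right) = -16 - 2 w$)
$G{\left(s,a \right)} = - \frac{s}{4 a}$ ($G{\left(s,a \right)} = - \frac{\frac{-16 - -16}{5} + \frac{s}{a}}{4} = - \frac{\left(-16 + 16\right) \frac{1}{5} + \frac{s}{a}}{4} = - \frac{0 \cdot \frac{1}{5} + \frac{s}{a}}{4} = - \frac{0 + \frac{s}{a}}{4} = - \frac{s \frac{1}{a}}{4} = - \frac{s}{4 a}$)
$\left(-271638 + 241994\right) + G{\left(y{\left(23 \right)},-45 \right)} = \left(-271638 + 241994\right) - \frac{2 \cdot 23}{4 \left(-45\right)} = -29644 - \frac{23}{2} \left(- \frac{1}{45}\right) = -29644 + \frac{23}{90} = - \frac{2667937}{90}$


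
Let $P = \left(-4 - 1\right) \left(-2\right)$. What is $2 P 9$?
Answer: $180$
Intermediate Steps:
$P = 10$ ($P = \left(-5\right) \left(-2\right) = 10$)
$2 P 9 = 2 \cdot 10 \cdot 9 = 20 \cdot 9 = 180$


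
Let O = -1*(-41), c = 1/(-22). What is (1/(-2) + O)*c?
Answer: -81/44 ≈ -1.8409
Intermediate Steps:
c = -1/22 ≈ -0.045455
O = 41
(1/(-2) + O)*c = (1/(-2) + 41)*(-1/22) = (-½ + 41)*(-1/22) = (81/2)*(-1/22) = -81/44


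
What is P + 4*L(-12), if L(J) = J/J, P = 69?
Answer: 73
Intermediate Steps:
L(J) = 1
P + 4*L(-12) = 69 + 4*1 = 69 + 4 = 73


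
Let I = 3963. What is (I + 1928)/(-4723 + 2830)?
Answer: -5891/1893 ≈ -3.1120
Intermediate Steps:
(I + 1928)/(-4723 + 2830) = (3963 + 1928)/(-4723 + 2830) = 5891/(-1893) = 5891*(-1/1893) = -5891/1893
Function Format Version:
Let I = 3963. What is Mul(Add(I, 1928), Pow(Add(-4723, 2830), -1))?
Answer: Rational(-5891, 1893) ≈ -3.1120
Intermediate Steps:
Mul(Add(I, 1928), Pow(Add(-4723, 2830), -1)) = Mul(Add(3963, 1928), Pow(Add(-4723, 2830), -1)) = Mul(5891, Pow(-1893, -1)) = Mul(5891, Rational(-1, 1893)) = Rational(-5891, 1893)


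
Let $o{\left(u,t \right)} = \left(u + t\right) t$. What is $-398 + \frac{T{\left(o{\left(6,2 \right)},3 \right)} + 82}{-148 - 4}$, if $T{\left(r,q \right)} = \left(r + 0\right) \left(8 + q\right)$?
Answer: $- \frac{30377}{76} \approx -399.7$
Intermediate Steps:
$o{\left(u,t \right)} = t \left(t + u\right)$ ($o{\left(u,t \right)} = \left(t + u\right) t = t \left(t + u\right)$)
$T{\left(r,q \right)} = r \left(8 + q\right)$
$-398 + \frac{T{\left(o{\left(6,2 \right)},3 \right)} + 82}{-148 - 4} = -398 + \frac{2 \left(2 + 6\right) \left(8 + 3\right) + 82}{-148 - 4} = -398 + \frac{2 \cdot 8 \cdot 11 + 82}{-152} = -398 + \left(16 \cdot 11 + 82\right) \left(- \frac{1}{152}\right) = -398 + \left(176 + 82\right) \left(- \frac{1}{152}\right) = -398 + 258 \left(- \frac{1}{152}\right) = -398 - \frac{129}{76} = - \frac{30377}{76}$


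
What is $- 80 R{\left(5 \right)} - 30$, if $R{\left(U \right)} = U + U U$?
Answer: $-2430$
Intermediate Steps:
$R{\left(U \right)} = U + U^{2}$
$- 80 R{\left(5 \right)} - 30 = - 80 \cdot 5 \left(1 + 5\right) - 30 = - 80 \cdot 5 \cdot 6 - 30 = \left(-80\right) 30 - 30 = -2400 - 30 = -2430$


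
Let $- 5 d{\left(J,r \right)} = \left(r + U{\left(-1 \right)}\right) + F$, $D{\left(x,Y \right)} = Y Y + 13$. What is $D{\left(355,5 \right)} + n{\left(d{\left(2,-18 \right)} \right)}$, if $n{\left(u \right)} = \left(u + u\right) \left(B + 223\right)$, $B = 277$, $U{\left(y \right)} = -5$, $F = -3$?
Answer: $5238$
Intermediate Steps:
$D{\left(x,Y \right)} = 13 + Y^{2}$ ($D{\left(x,Y \right)} = Y^{2} + 13 = 13 + Y^{2}$)
$d{\left(J,r \right)} = \frac{8}{5} - \frac{r}{5}$ ($d{\left(J,r \right)} = - \frac{\left(r - 5\right) - 3}{5} = - \frac{\left(-5 + r\right) - 3}{5} = - \frac{-8 + r}{5} = \frac{8}{5} - \frac{r}{5}$)
$n{\left(u \right)} = 1000 u$ ($n{\left(u \right)} = \left(u + u\right) \left(277 + 223\right) = 2 u 500 = 1000 u$)
$D{\left(355,5 \right)} + n{\left(d{\left(2,-18 \right)} \right)} = \left(13 + 5^{2}\right) + 1000 \left(\frac{8}{5} - - \frac{18}{5}\right) = \left(13 + 25\right) + 1000 \left(\frac{8}{5} + \frac{18}{5}\right) = 38 + 1000 \cdot \frac{26}{5} = 38 + 5200 = 5238$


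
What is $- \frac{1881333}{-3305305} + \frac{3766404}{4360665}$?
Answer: $\frac{1376865129311}{960888521855} \approx 1.4329$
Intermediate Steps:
$- \frac{1881333}{-3305305} + \frac{3766404}{4360665} = \left(-1881333\right) \left(- \frac{1}{3305305}\right) + 3766404 \cdot \frac{1}{4360665} = \frac{1881333}{3305305} + \frac{1255468}{1453555} = \frac{1376865129311}{960888521855}$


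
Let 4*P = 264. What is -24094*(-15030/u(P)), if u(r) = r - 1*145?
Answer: -362132820/79 ≈ -4.5840e+6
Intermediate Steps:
P = 66 (P = (¼)*264 = 66)
u(r) = -145 + r (u(r) = r - 145 = -145 + r)
-24094*(-15030/u(P)) = -24094*(-15030/(-145 + 66)) = -24094/((-79*(-1/15030))) = -24094/79/15030 = -24094*15030/79 = -362132820/79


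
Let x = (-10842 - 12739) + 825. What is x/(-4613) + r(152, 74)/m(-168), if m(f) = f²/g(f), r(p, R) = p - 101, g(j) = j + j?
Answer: 11403/2636 ≈ 4.3259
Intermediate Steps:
x = -22756 (x = -23581 + 825 = -22756)
g(j) = 2*j
r(p, R) = -101 + p
m(f) = f/2 (m(f) = f²/((2*f)) = (1/(2*f))*f² = f/2)
x/(-4613) + r(152, 74)/m(-168) = -22756/(-4613) + (-101 + 152)/(((½)*(-168))) = -22756*(-1/4613) + 51/(-84) = 22756/4613 + 51*(-1/84) = 22756/4613 - 17/28 = 11403/2636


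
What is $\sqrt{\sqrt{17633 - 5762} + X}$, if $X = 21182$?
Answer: $\sqrt{21182 + 3 \sqrt{1319}} \approx 145.91$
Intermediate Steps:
$\sqrt{\sqrt{17633 - 5762} + X} = \sqrt{\sqrt{17633 - 5762} + 21182} = \sqrt{\sqrt{11871} + 21182} = \sqrt{3 \sqrt{1319} + 21182} = \sqrt{21182 + 3 \sqrt{1319}}$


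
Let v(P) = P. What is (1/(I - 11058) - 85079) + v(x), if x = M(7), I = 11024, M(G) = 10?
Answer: -2892347/34 ≈ -85069.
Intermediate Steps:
x = 10
(1/(I - 11058) - 85079) + v(x) = (1/(11024 - 11058) - 85079) + 10 = (1/(-34) - 85079) + 10 = (-1/34 - 85079) + 10 = -2892687/34 + 10 = -2892347/34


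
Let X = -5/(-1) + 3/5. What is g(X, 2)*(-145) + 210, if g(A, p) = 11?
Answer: -1385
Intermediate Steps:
X = 28/5 (X = -5*(-1) + 3*(⅕) = 5 + ⅗ = 28/5 ≈ 5.6000)
g(X, 2)*(-145) + 210 = 11*(-145) + 210 = -1595 + 210 = -1385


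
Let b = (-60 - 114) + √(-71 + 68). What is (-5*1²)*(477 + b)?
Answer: -1515 - 5*I*√3 ≈ -1515.0 - 8.6602*I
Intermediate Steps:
b = -174 + I*√3 (b = -174 + √(-3) = -174 + I*√3 ≈ -174.0 + 1.732*I)
(-5*1²)*(477 + b) = (-5*1²)*(477 + (-174 + I*√3)) = (-5*1)*(303 + I*√3) = -5*(303 + I*√3) = -1515 - 5*I*√3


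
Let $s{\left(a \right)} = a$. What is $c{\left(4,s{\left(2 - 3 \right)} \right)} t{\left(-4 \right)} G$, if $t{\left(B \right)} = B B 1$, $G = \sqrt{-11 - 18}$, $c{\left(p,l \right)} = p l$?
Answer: $- 64 i \sqrt{29} \approx - 344.65 i$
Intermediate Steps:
$c{\left(p,l \right)} = l p$
$G = i \sqrt{29}$ ($G = \sqrt{-29} = i \sqrt{29} \approx 5.3852 i$)
$t{\left(B \right)} = B^{2}$ ($t{\left(B \right)} = B^{2} \cdot 1 = B^{2}$)
$c{\left(4,s{\left(2 - 3 \right)} \right)} t{\left(-4 \right)} G = \left(2 - 3\right) 4 \left(-4\right)^{2} i \sqrt{29} = \left(2 - 3\right) 4 \cdot 16 i \sqrt{29} = \left(-1\right) 4 \cdot 16 i \sqrt{29} = \left(-4\right) 16 i \sqrt{29} = - 64 i \sqrt{29}$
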